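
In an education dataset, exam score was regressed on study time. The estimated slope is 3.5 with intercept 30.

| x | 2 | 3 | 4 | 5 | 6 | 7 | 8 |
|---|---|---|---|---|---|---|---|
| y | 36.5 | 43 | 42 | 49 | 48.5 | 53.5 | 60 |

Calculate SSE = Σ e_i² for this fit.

x=2: ŷ = 30 + 3.5·2 = 37; e = 36.5 − 37 = -0.5
x=3: ŷ = 30 + 3.5·3 = 40.5; e = 43 − 40.5 = 2.5
x=4: ŷ = 30 + 3.5·4 = 44; e = 42 − 44 = -2
x=5: ŷ = 30 + 3.5·5 = 47.5; e = 49 − 47.5 = 1.5
x=6: ŷ = 30 + 3.5·6 = 51; e = 48.5 − 51 = -2.5
x=7: ŷ = 30 + 3.5·7 = 54.5; e = 53.5 − 54.5 = -1
x=8: ŷ = 30 + 3.5·8 = 58; e = 60 − 58 = 2
SSE = 0.25 + 6.25 + 4 + 2.25 + 6.25 + 1 + 4 = 24

SSE = 24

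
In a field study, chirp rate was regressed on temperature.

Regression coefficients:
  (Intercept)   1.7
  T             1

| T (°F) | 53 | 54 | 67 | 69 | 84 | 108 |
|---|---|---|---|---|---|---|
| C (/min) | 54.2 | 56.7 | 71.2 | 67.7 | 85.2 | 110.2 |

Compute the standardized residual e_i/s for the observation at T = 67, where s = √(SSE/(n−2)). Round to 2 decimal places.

1.21

T=53: ŷ = 1.7 + 53 = 54.7; e = 54.2 − 54.7 = -0.5
T=54: ŷ = 1.7 + 54 = 55.7; e = 56.7 − 55.7 = 1
T=67: ŷ = 1.7 + 67 = 68.7; e = 71.2 − 68.7 = 2.5
T=69: ŷ = 1.7 + 69 = 70.7; e = 67.7 − 70.7 = -3
T=84: ŷ = 1.7 + 84 = 85.7; e = 85.2 − 85.7 = -0.5
T=108: ŷ = 1.7 + 108 = 109.7; e = 110.2 − 109.7 = 0.5
SSE = 0.25 + 1 + 6.25 + 9 + 0.25 + 0.25 = 17
s = √(17/4) = 2.06155
e/s = 2.5 / 2.06155 = 1.21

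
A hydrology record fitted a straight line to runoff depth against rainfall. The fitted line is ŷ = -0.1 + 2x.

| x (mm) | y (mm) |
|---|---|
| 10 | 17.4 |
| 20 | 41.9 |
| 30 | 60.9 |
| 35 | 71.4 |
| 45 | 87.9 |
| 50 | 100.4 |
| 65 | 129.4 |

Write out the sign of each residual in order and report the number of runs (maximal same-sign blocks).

x=10: ŷ = -0.1 + 2·10 = 19.9; r = 17.4 − 19.9 = -2.5
x=20: ŷ = -0.1 + 2·20 = 39.9; r = 41.9 − 39.9 = 2
x=30: ŷ = -0.1 + 2·30 = 59.9; r = 60.9 − 59.9 = 1
x=35: ŷ = -0.1 + 2·35 = 69.9; r = 71.4 − 69.9 = 1.5
x=45: ŷ = -0.1 + 2·45 = 89.9; r = 87.9 − 89.9 = -2
x=50: ŷ = -0.1 + 2·50 = 99.9; r = 100.4 − 99.9 = 0.5
x=65: ŷ = -0.1 + 2·65 = 129.9; r = 129.4 − 129.9 = -0.5
Signs: − + + + − + −
Runs: −×1, +×3, −×1, +×1, −×1 → 5

5 runs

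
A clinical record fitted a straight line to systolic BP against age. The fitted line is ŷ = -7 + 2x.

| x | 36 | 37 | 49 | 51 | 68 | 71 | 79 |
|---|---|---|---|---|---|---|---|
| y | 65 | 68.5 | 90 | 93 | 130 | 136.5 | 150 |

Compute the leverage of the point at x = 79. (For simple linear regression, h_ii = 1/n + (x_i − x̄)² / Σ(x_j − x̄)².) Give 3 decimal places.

x̄ = (36 + 37 + 49 + 51 + 68 + 71 + 79)/7 = 55.8571
Σ(x − x̄)² = 394.306 + 355.592 + 47.0204 + 23.5918 + 147.449 + 229.306 + 535.592 = 1732.86
h = 1/7 + (23.1429)²/1732.86 = 0.142857 + 0.30908 = 0.452

h = 0.452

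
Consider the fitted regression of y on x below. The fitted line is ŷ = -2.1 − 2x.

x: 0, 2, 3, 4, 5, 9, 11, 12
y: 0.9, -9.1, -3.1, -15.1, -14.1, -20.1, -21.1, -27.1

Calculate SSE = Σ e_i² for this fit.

x=0: ŷ = -2.1 − 2·0 = -2.1; e = 0.9 − (-2.1) = 3
x=2: ŷ = -2.1 − 2·2 = -6.1; e = -9.1 − (-6.1) = -3
x=3: ŷ = -2.1 − 2·3 = -8.1; e = -3.1 − (-8.1) = 5
x=4: ŷ = -2.1 − 2·4 = -10.1; e = -15.1 − (-10.1) = -5
x=5: ŷ = -2.1 − 2·5 = -12.1; e = -14.1 − (-12.1) = -2
x=9: ŷ = -2.1 − 2·9 = -20.1; e = -20.1 − (-20.1) = 0
x=11: ŷ = -2.1 − 2·11 = -24.1; e = -21.1 − (-24.1) = 3
x=12: ŷ = -2.1 − 2·12 = -26.1; e = -27.1 − (-26.1) = -1
SSE = 9 + 9 + 25 + 25 + 4 + 0 + 9 + 1 = 82

SSE = 82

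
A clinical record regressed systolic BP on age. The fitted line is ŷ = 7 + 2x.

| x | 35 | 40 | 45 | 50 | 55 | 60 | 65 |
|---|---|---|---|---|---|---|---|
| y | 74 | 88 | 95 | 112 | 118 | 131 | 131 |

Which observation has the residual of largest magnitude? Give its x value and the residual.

x = 65, e = -6

x=35: ŷ = 7 + 2·35 = 77; e = 74 − 77 = -3
x=40: ŷ = 7 + 2·40 = 87; e = 88 − 87 = 1
x=45: ŷ = 7 + 2·45 = 97; e = 95 − 97 = -2
x=50: ŷ = 7 + 2·50 = 107; e = 112 − 107 = 5
x=55: ŷ = 7 + 2·55 = 117; e = 118 − 117 = 1
x=60: ŷ = 7 + 2·60 = 127; e = 131 − 127 = 4
x=65: ŷ = 7 + 2·65 = 137; e = 131 − 137 = -6
Largest |e| is 6 at x = 65, residual -6.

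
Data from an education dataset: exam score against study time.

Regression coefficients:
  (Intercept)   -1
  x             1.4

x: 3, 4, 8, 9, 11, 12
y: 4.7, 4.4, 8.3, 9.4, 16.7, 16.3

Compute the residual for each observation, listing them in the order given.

x=3: ŷ = -1 + 1.4·3 = 3.2; e = 4.7 − 3.2 = 1.5
x=4: ŷ = -1 + 1.4·4 = 4.6; e = 4.4 − 4.6 = -0.2
x=8: ŷ = -1 + 1.4·8 = 10.2; e = 8.3 − 10.2 = -1.9
x=9: ŷ = -1 + 1.4·9 = 11.6; e = 9.4 − 11.6 = -2.2
x=11: ŷ = -1 + 1.4·11 = 14.4; e = 16.7 − 14.4 = 2.3
x=12: ŷ = -1 + 1.4·12 = 15.8; e = 16.3 − 15.8 = 0.5

1.5, -0.2, -1.9, -2.2, 2.3, 0.5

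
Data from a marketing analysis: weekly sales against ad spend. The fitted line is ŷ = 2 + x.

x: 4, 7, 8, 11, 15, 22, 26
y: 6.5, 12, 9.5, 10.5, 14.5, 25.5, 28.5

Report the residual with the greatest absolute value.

r = 3

x=4: ŷ = 2 + 4 = 6; r = 6.5 − 6 = 0.5
x=7: ŷ = 2 + 7 = 9; r = 12 − 9 = 3
x=8: ŷ = 2 + 8 = 10; r = 9.5 − 10 = -0.5
x=11: ŷ = 2 + 11 = 13; r = 10.5 − 13 = -2.5
x=15: ŷ = 2 + 15 = 17; r = 14.5 − 17 = -2.5
x=22: ŷ = 2 + 22 = 24; r = 25.5 − 24 = 1.5
x=26: ŷ = 2 + 26 = 28; r = 28.5 − 28 = 0.5
Largest |r| is 3 at x = 7, residual 3.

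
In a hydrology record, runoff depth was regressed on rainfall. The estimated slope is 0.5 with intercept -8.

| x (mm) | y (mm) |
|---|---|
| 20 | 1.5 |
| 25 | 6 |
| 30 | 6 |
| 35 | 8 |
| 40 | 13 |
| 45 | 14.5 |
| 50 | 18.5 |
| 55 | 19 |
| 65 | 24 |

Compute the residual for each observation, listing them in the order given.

x=20: ŷ = -8 + 0.5·20 = 2; e = 1.5 − 2 = -0.5
x=25: ŷ = -8 + 0.5·25 = 4.5; e = 6 − 4.5 = 1.5
x=30: ŷ = -8 + 0.5·30 = 7; e = 6 − 7 = -1
x=35: ŷ = -8 + 0.5·35 = 9.5; e = 8 − 9.5 = -1.5
x=40: ŷ = -8 + 0.5·40 = 12; e = 13 − 12 = 1
x=45: ŷ = -8 + 0.5·45 = 14.5; e = 14.5 − 14.5 = 0
x=50: ŷ = -8 + 0.5·50 = 17; e = 18.5 − 17 = 1.5
x=55: ŷ = -8 + 0.5·55 = 19.5; e = 19 − 19.5 = -0.5
x=65: ŷ = -8 + 0.5·65 = 24.5; e = 24 − 24.5 = -0.5

-0.5, 1.5, -1, -1.5, 1, 0, 1.5, -0.5, -0.5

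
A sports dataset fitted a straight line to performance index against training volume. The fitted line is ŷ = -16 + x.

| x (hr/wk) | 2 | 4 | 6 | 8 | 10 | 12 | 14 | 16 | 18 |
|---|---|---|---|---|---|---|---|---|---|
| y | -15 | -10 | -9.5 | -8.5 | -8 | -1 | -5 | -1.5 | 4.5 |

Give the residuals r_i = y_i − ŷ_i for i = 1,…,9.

-1, 2, 0.5, -0.5, -2, 3, -3, -1.5, 2.5

x=2: ŷ = -16 + 2 = -14; r = -15 − (-14) = -1
x=4: ŷ = -16 + 4 = -12; r = -10 − (-12) = 2
x=6: ŷ = -16 + 6 = -10; r = -9.5 − (-10) = 0.5
x=8: ŷ = -16 + 8 = -8; r = -8.5 − (-8) = -0.5
x=10: ŷ = -16 + 10 = -6; r = -8 − (-6) = -2
x=12: ŷ = -16 + 12 = -4; r = -1 − (-4) = 3
x=14: ŷ = -16 + 14 = -2; r = -5 − (-2) = -3
x=16: ŷ = -16 + 16 = 0; r = -1.5 − 0 = -1.5
x=18: ŷ = -16 + 18 = 2; r = 4.5 − 2 = 2.5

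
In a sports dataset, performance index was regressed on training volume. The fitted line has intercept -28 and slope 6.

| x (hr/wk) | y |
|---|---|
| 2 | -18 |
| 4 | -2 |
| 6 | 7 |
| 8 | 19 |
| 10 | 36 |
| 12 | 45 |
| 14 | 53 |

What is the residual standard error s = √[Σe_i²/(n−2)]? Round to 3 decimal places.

s = 2.683

x=2: ŷ = -28 + 6·2 = -16; e = -18 − (-16) = -2
x=4: ŷ = -28 + 6·4 = -4; e = -2 − (-4) = 2
x=6: ŷ = -28 + 6·6 = 8; e = 7 − 8 = -1
x=8: ŷ = -28 + 6·8 = 20; e = 19 − 20 = -1
x=10: ŷ = -28 + 6·10 = 32; e = 36 − 32 = 4
x=12: ŷ = -28 + 6·12 = 44; e = 45 − 44 = 1
x=14: ŷ = -28 + 6·14 = 56; e = 53 − 56 = -3
SSE = 4 + 4 + 1 + 1 + 16 + 1 + 9 = 36
s = √(36/5) = √7.2 ≈ 2.683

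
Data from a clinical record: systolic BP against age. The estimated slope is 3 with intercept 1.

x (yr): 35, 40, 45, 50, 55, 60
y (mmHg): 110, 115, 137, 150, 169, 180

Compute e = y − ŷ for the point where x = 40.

ŷ = 1 + 3·40 = 121
e = 115 − 121 = -6

e = -6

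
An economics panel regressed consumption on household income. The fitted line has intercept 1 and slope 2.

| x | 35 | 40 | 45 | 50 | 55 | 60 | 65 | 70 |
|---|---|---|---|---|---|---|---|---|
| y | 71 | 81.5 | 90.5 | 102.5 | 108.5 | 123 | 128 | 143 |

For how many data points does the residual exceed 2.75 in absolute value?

x=35: ŷ = 1 + 2·35 = 71; e = 71 − 71 = 0
x=40: ŷ = 1 + 2·40 = 81; e = 81.5 − 81 = 0.5
x=45: ŷ = 1 + 2·45 = 91; e = 90.5 − 91 = -0.5
x=50: ŷ = 1 + 2·50 = 101; e = 102.5 − 101 = 1.5
x=55: ŷ = 1 + 2·55 = 111; e = 108.5 − 111 = -2.5
x=60: ŷ = 1 + 2·60 = 121; e = 123 − 121 = 2
x=65: ŷ = 1 + 2·65 = 131; e = 128 − 131 = -3
x=70: ŷ = 1 + 2·70 = 141; e = 143 − 141 = 2
|e| > 2.75: x=65 (|e|=3) → 1

1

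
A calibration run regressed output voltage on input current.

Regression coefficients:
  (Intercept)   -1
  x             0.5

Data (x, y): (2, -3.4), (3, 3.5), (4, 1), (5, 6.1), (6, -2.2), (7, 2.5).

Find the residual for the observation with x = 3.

ŷ = -1 + 0.5·3 = 0.5
e = 3.5 − 0.5 = 3

e = 3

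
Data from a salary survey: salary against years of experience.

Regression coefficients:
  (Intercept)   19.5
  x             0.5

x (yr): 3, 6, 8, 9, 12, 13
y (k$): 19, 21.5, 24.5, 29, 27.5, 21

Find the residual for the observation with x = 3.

r = -2

ŷ = 19.5 + 0.5·3 = 21
r = 19 − 21 = -2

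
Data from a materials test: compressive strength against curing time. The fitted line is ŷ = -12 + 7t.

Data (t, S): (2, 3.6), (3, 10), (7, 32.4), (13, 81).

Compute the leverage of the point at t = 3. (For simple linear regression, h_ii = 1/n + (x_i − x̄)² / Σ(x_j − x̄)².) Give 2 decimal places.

h = 0.39

t̄ = (2 + 3 + 7 + 13)/4 = 6.25
Σ(t − t̄)² = 18.0625 + 10.5625 + 0.5625 + 45.5625 = 74.75
h = 1/4 + (-3.25)²/74.75 = 0.25 + 0.141304 = 0.39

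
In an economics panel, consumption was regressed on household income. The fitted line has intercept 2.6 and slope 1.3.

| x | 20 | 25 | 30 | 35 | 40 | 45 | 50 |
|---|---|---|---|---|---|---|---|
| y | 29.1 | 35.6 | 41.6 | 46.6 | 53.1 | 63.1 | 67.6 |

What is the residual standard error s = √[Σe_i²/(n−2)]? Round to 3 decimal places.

s = 1.342

x=20: ŷ = 2.6 + 1.3·20 = 28.6; e = 29.1 − 28.6 = 0.5
x=25: ŷ = 2.6 + 1.3·25 = 35.1; e = 35.6 − 35.1 = 0.5
x=30: ŷ = 2.6 + 1.3·30 = 41.6; e = 41.6 − 41.6 = 0
x=35: ŷ = 2.6 + 1.3·35 = 48.1; e = 46.6 − 48.1 = -1.5
x=40: ŷ = 2.6 + 1.3·40 = 54.6; e = 53.1 − 54.6 = -1.5
x=45: ŷ = 2.6 + 1.3·45 = 61.1; e = 63.1 − 61.1 = 2
x=50: ŷ = 2.6 + 1.3·50 = 67.6; e = 67.6 − 67.6 = 0
SSE = 0.25 + 0.25 + 0 + 2.25 + 2.25 + 4 + 0 = 9
s = √(9/5) = √1.8 ≈ 1.342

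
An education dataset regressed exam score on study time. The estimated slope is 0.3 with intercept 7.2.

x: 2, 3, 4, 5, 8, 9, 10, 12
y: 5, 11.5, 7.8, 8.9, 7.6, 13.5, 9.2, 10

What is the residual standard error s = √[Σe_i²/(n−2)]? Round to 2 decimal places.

s = 2.53

x=2: ŷ = 7.2 + 0.3·2 = 7.8; e = 5 − 7.8 = -2.8
x=3: ŷ = 7.2 + 0.3·3 = 8.1; e = 11.5 − 8.1 = 3.4
x=4: ŷ = 7.2 + 0.3·4 = 8.4; e = 7.8 − 8.4 = -0.6
x=5: ŷ = 7.2 + 0.3·5 = 8.7; e = 8.9 − 8.7 = 0.2
x=8: ŷ = 7.2 + 0.3·8 = 9.6; e = 7.6 − 9.6 = -2
x=9: ŷ = 7.2 + 0.3·9 = 9.9; e = 13.5 − 9.9 = 3.6
x=10: ŷ = 7.2 + 0.3·10 = 10.2; e = 9.2 − 10.2 = -1
x=12: ŷ = 7.2 + 0.3·12 = 10.8; e = 10 − 10.8 = -0.8
SSE = 7.84 + 11.56 + 0.36 + 0.04 + 4 + 12.96 + 1 + 0.64 = 38.4
s = √(38.4/6) = √6.4 ≈ 2.53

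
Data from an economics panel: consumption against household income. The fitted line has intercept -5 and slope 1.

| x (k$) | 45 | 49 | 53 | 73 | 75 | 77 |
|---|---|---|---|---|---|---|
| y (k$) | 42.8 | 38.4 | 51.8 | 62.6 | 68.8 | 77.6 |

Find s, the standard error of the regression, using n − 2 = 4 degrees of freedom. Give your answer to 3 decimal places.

s = 5.376

x=45: ŷ = -5 + 45 = 40; e = 42.8 − 40 = 2.8
x=49: ŷ = -5 + 49 = 44; e = 38.4 − 44 = -5.6
x=53: ŷ = -5 + 53 = 48; e = 51.8 − 48 = 3.8
x=73: ŷ = -5 + 73 = 68; e = 62.6 − 68 = -5.4
x=75: ŷ = -5 + 75 = 70; e = 68.8 − 70 = -1.2
x=77: ŷ = -5 + 77 = 72; e = 77.6 − 72 = 5.6
SSE = 7.84 + 31.36 + 14.44 + 29.16 + 1.44 + 31.36 = 115.6
s = √(115.6/4) = √28.9 ≈ 5.376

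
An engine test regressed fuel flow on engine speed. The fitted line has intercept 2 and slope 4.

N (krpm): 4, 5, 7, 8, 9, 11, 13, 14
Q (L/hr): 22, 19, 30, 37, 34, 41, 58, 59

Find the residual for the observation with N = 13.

Q̂ = 2 + 4·13 = 54
r = 58 − 54 = 4

r = 4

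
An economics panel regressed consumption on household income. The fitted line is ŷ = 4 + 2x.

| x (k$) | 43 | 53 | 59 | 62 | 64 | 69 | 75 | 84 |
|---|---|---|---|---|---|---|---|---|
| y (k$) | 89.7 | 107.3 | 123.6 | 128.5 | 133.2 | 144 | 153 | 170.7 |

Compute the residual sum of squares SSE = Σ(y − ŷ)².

SSE = 18.32

x=43: ŷ = 4 + 2·43 = 90; r = 89.7 − 90 = -0.3
x=53: ŷ = 4 + 2·53 = 110; r = 107.3 − 110 = -2.7
x=59: ŷ = 4 + 2·59 = 122; r = 123.6 − 122 = 1.6
x=62: ŷ = 4 + 2·62 = 128; r = 128.5 − 128 = 0.5
x=64: ŷ = 4 + 2·64 = 132; r = 133.2 − 132 = 1.2
x=69: ŷ = 4 + 2·69 = 142; r = 144 − 142 = 2
x=75: ŷ = 4 + 2·75 = 154; r = 153 − 154 = -1
x=84: ŷ = 4 + 2·84 = 172; r = 170.7 − 172 = -1.3
SSE = 0.09 + 7.29 + 2.56 + 0.25 + 1.44 + 4 + 1 + 1.69 = 18.32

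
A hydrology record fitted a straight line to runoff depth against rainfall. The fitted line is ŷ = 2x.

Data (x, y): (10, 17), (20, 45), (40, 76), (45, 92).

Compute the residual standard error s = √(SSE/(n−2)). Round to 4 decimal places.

s = 5.1962

x=10: ŷ = 2·10 = 20; r = 17 − 20 = -3
x=20: ŷ = 2·20 = 40; r = 45 − 40 = 5
x=40: ŷ = 2·40 = 80; r = 76 − 80 = -4
x=45: ŷ = 2·45 = 90; r = 92 − 90 = 2
SSE = 9 + 25 + 16 + 4 = 54
s = √(54/2) = √27 ≈ 5.1962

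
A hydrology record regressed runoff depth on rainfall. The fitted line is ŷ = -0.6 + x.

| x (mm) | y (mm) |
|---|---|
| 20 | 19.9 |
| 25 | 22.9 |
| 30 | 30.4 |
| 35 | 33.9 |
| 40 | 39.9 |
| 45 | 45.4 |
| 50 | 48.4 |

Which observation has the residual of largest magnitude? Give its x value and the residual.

x = 25, r = -1.5

x=20: ŷ = -0.6 + 20 = 19.4; r = 19.9 − 19.4 = 0.5
x=25: ŷ = -0.6 + 25 = 24.4; r = 22.9 − 24.4 = -1.5
x=30: ŷ = -0.6 + 30 = 29.4; r = 30.4 − 29.4 = 1
x=35: ŷ = -0.6 + 35 = 34.4; r = 33.9 − 34.4 = -0.5
x=40: ŷ = -0.6 + 40 = 39.4; r = 39.9 − 39.4 = 0.5
x=45: ŷ = -0.6 + 45 = 44.4; r = 45.4 − 44.4 = 1
x=50: ŷ = -0.6 + 50 = 49.4; r = 48.4 − 49.4 = -1
Largest |r| is 1.5 at x = 25, residual -1.5.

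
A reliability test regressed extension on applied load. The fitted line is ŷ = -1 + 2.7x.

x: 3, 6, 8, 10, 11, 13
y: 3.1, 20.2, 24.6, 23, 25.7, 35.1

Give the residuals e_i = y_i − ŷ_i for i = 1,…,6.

-4, 5, 4, -3, -3, 1

x=3: ŷ = -1 + 2.7·3 = 7.1; e = 3.1 − 7.1 = -4
x=6: ŷ = -1 + 2.7·6 = 15.2; e = 20.2 − 15.2 = 5
x=8: ŷ = -1 + 2.7·8 = 20.6; e = 24.6 − 20.6 = 4
x=10: ŷ = -1 + 2.7·10 = 26; e = 23 − 26 = -3
x=11: ŷ = -1 + 2.7·11 = 28.7; e = 25.7 − 28.7 = -3
x=13: ŷ = -1 + 2.7·13 = 34.1; e = 35.1 − 34.1 = 1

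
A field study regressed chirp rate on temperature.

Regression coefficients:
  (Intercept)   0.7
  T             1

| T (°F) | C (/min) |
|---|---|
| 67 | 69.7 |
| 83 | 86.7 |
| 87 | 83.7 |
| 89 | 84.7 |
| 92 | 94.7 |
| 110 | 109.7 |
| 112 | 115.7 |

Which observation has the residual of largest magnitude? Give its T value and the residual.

T=67: ŷ = 0.7 + 67 = 67.7; e = 69.7 − 67.7 = 2
T=83: ŷ = 0.7 + 83 = 83.7; e = 86.7 − 83.7 = 3
T=87: ŷ = 0.7 + 87 = 87.7; e = 83.7 − 87.7 = -4
T=89: ŷ = 0.7 + 89 = 89.7; e = 84.7 − 89.7 = -5
T=92: ŷ = 0.7 + 92 = 92.7; e = 94.7 − 92.7 = 2
T=110: ŷ = 0.7 + 110 = 110.7; e = 109.7 − 110.7 = -1
T=112: ŷ = 0.7 + 112 = 112.7; e = 115.7 − 112.7 = 3
Largest |e| is 5 at T = 89, residual -5.

T = 89, e = -5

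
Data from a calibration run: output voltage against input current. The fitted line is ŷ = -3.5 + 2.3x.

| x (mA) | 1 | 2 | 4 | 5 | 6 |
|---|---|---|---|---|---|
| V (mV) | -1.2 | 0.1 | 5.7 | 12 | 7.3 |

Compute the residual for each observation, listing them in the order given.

x=1: ŷ = -3.5 + 2.3·1 = -1.2; e = -1.2 − (-1.2) = 0
x=2: ŷ = -3.5 + 2.3·2 = 1.1; e = 0.1 − 1.1 = -1
x=4: ŷ = -3.5 + 2.3·4 = 5.7; e = 5.7 − 5.7 = 0
x=5: ŷ = -3.5 + 2.3·5 = 8; e = 12 − 8 = 4
x=6: ŷ = -3.5 + 2.3·6 = 10.3; e = 7.3 − 10.3 = -3

0, -1, 0, 4, -3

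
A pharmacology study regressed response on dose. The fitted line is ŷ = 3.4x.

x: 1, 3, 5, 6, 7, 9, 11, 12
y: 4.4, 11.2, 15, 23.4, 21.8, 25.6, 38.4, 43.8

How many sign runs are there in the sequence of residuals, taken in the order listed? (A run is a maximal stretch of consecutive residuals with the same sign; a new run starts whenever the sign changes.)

x=1: ŷ = 3.4·1 = 3.4; r = 4.4 − 3.4 = 1
x=3: ŷ = 3.4·3 = 10.2; r = 11.2 − 10.2 = 1
x=5: ŷ = 3.4·5 = 17; r = 15 − 17 = -2
x=6: ŷ = 3.4·6 = 20.4; r = 23.4 − 20.4 = 3
x=7: ŷ = 3.4·7 = 23.8; r = 21.8 − 23.8 = -2
x=9: ŷ = 3.4·9 = 30.6; r = 25.6 − 30.6 = -5
x=11: ŷ = 3.4·11 = 37.4; r = 38.4 − 37.4 = 1
x=12: ŷ = 3.4·12 = 40.8; r = 43.8 − 40.8 = 3
Signs: + + − + − − + +
Runs: +×2, −×1, +×1, −×2, +×2 → 5

5 runs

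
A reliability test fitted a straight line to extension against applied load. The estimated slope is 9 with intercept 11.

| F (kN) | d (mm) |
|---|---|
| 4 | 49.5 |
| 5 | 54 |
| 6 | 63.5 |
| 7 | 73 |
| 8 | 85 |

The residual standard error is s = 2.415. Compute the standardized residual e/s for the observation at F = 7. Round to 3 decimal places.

-0.414

d̂ = 11 + 9·7 = 74
e = 73 − 74 = -1
e/s = -1 / 2.415 = -0.414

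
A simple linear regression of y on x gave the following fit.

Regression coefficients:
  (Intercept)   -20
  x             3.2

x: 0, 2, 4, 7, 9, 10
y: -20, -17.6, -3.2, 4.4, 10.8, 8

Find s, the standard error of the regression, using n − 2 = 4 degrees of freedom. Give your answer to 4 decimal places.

s = 3.7417

x=0: ŷ = -20 + 3.2·0 = -20; r = -20 − (-20) = 0
x=2: ŷ = -20 + 3.2·2 = -13.6; r = -17.6 − (-13.6) = -4
x=4: ŷ = -20 + 3.2·4 = -7.2; r = -3.2 − (-7.2) = 4
x=7: ŷ = -20 + 3.2·7 = 2.4; r = 4.4 − 2.4 = 2
x=9: ŷ = -20 + 3.2·9 = 8.8; r = 10.8 − 8.8 = 2
x=10: ŷ = -20 + 3.2·10 = 12; r = 8 − 12 = -4
SSE = 0 + 16 + 16 + 4 + 4 + 16 = 56
s = √(56/4) = √14 ≈ 3.7417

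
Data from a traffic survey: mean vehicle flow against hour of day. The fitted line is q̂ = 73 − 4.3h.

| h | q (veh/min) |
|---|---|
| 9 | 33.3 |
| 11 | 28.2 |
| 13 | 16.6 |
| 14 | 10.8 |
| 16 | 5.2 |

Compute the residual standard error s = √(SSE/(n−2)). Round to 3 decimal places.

s = 2.041

h=9: q̂ = 73 − 4.3·9 = 34.3; r = 33.3 − 34.3 = -1
h=11: q̂ = 73 − 4.3·11 = 25.7; r = 28.2 − 25.7 = 2.5
h=13: q̂ = 73 − 4.3·13 = 17.1; r = 16.6 − 17.1 = -0.5
h=14: q̂ = 73 − 4.3·14 = 12.8; r = 10.8 − 12.8 = -2
h=16: q̂ = 73 − 4.3·16 = 4.2; r = 5.2 − 4.2 = 1
SSE = 1 + 6.25 + 0.25 + 4 + 1 = 12.5
s = √(12.5/3) = √4.16667 ≈ 2.041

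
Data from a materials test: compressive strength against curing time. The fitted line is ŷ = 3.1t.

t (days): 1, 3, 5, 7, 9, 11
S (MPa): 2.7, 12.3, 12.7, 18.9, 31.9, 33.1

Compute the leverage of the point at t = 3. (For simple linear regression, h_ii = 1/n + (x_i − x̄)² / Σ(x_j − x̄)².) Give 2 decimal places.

h = 0.30

t̄ = (1 + 3 + 5 + 7 + 9 + 11)/6 = 6
Σ(t − t̄)² = 25 + 9 + 1 + 1 + 9 + 25 = 70
h = 1/6 + (-3)²/70 = 0.166667 + 0.128571 = 0.30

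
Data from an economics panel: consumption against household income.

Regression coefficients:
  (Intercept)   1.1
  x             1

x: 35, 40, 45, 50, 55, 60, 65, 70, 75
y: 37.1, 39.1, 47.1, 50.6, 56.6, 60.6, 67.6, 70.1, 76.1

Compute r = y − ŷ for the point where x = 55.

r = 0.5

ŷ = 1.1 + 55 = 56.1
r = 56.6 − 56.1 = 0.5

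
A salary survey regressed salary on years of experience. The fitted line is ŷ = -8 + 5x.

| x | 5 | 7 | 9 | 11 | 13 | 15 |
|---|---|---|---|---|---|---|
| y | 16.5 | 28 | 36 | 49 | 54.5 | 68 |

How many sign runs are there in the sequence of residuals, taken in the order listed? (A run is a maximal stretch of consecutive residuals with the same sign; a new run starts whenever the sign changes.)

x=5: ŷ = -8 + 5·5 = 17; e = 16.5 − 17 = -0.5
x=7: ŷ = -8 + 5·7 = 27; e = 28 − 27 = 1
x=9: ŷ = -8 + 5·9 = 37; e = 36 − 37 = -1
x=11: ŷ = -8 + 5·11 = 47; e = 49 − 47 = 2
x=13: ŷ = -8 + 5·13 = 57; e = 54.5 − 57 = -2.5
x=15: ŷ = -8 + 5·15 = 67; e = 68 − 67 = 1
Signs: − + − + − +
Runs: −×1, +×1, −×1, +×1, −×1, +×1 → 6

6 runs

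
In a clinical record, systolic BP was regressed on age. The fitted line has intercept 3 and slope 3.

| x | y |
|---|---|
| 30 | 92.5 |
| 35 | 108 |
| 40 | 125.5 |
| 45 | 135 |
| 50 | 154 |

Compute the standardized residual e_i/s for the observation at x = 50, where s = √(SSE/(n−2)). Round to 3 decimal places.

x=30: ŷ = 3 + 3·30 = 93; e = 92.5 − 93 = -0.5
x=35: ŷ = 3 + 3·35 = 108; e = 108 − 108 = 0
x=40: ŷ = 3 + 3·40 = 123; e = 125.5 − 123 = 2.5
x=45: ŷ = 3 + 3·45 = 138; e = 135 − 138 = -3
x=50: ŷ = 3 + 3·50 = 153; e = 154 − 153 = 1
SSE = 0.25 + 0 + 6.25 + 9 + 1 = 16.5
s = √(16.5/3) = 2.34521
e/s = 1 / 2.34521 = 0.426

0.426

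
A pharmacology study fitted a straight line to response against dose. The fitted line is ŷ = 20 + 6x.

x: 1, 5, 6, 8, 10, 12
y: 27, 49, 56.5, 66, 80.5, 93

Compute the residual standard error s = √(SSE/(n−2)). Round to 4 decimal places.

x=1: ŷ = 20 + 6·1 = 26; e = 27 − 26 = 1
x=5: ŷ = 20 + 6·5 = 50; e = 49 − 50 = -1
x=6: ŷ = 20 + 6·6 = 56; e = 56.5 − 56 = 0.5
x=8: ŷ = 20 + 6·8 = 68; e = 66 − 68 = -2
x=10: ŷ = 20 + 6·10 = 80; e = 80.5 − 80 = 0.5
x=12: ŷ = 20 + 6·12 = 92; e = 93 − 92 = 1
SSE = 1 + 1 + 0.25 + 4 + 0.25 + 1 = 7.5
s = √(7.5/4) = √1.875 ≈ 1.3693

s = 1.3693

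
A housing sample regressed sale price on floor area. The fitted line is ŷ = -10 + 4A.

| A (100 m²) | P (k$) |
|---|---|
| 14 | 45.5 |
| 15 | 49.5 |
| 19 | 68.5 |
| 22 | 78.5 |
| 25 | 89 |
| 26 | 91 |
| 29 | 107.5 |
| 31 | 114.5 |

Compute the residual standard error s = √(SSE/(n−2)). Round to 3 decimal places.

A=14: ŷ = -10 + 4·14 = 46; e = 45.5 − 46 = -0.5
A=15: ŷ = -10 + 4·15 = 50; e = 49.5 − 50 = -0.5
A=19: ŷ = -10 + 4·19 = 66; e = 68.5 − 66 = 2.5
A=22: ŷ = -10 + 4·22 = 78; e = 78.5 − 78 = 0.5
A=25: ŷ = -10 + 4·25 = 90; e = 89 − 90 = -1
A=26: ŷ = -10 + 4·26 = 94; e = 91 − 94 = -3
A=29: ŷ = -10 + 4·29 = 106; e = 107.5 − 106 = 1.5
A=31: ŷ = -10 + 4·31 = 114; e = 114.5 − 114 = 0.5
SSE = 0.25 + 0.25 + 6.25 + 0.25 + 1 + 9 + 2.25 + 0.25 = 19.5
s = √(19.5/6) = √3.25 ≈ 1.803

s = 1.803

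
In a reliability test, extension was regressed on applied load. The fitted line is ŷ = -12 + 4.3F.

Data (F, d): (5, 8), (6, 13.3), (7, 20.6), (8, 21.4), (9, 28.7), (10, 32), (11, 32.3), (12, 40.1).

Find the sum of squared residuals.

F=5: ŷ = -12 + 4.3·5 = 9.5; e = 8 − 9.5 = -1.5
F=6: ŷ = -12 + 4.3·6 = 13.8; e = 13.3 − 13.8 = -0.5
F=7: ŷ = -12 + 4.3·7 = 18.1; e = 20.6 − 18.1 = 2.5
F=8: ŷ = -12 + 4.3·8 = 22.4; e = 21.4 − 22.4 = -1
F=9: ŷ = -12 + 4.3·9 = 26.7; e = 28.7 − 26.7 = 2
F=10: ŷ = -12 + 4.3·10 = 31; e = 32 − 31 = 1
F=11: ŷ = -12 + 4.3·11 = 35.3; e = 32.3 − 35.3 = -3
F=12: ŷ = -12 + 4.3·12 = 39.6; e = 40.1 − 39.6 = 0.5
SSE = 2.25 + 0.25 + 6.25 + 1 + 4 + 1 + 9 + 0.25 = 24

SSE = 24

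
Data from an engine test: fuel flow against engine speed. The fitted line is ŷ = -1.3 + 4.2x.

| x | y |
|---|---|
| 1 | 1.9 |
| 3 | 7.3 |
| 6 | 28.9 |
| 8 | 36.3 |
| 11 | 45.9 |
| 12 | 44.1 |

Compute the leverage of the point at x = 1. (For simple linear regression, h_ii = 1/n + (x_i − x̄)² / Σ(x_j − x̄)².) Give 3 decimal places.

x̄ = (1 + 3 + 6 + 8 + 11 + 12)/6 = 6.83333
Σ(x − x̄)² = 34.0278 + 14.6944 + 0.694444 + 1.36111 + 17.3611 + 26.6944 = 94.8333
h = 1/6 + (-5.83333)²/94.8333 = 0.166667 + 0.358817 = 0.525

h = 0.525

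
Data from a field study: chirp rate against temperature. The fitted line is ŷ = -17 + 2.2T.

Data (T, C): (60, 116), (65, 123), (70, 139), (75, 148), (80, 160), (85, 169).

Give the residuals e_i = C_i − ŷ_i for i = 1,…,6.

1, -3, 2, 0, 1, -1

T=60: ŷ = -17 + 2.2·60 = 115; e = 116 − 115 = 1
T=65: ŷ = -17 + 2.2·65 = 126; e = 123 − 126 = -3
T=70: ŷ = -17 + 2.2·70 = 137; e = 139 − 137 = 2
T=75: ŷ = -17 + 2.2·75 = 148; e = 148 − 148 = 0
T=80: ŷ = -17 + 2.2·80 = 159; e = 160 − 159 = 1
T=85: ŷ = -17 + 2.2·85 = 170; e = 169 − 170 = -1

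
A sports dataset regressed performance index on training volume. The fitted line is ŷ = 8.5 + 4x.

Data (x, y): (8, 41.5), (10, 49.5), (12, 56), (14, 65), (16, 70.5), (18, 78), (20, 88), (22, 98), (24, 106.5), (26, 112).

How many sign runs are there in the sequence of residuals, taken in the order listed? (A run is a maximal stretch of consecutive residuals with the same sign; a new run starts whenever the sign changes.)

6 runs

x=8: ŷ = 8.5 + 4·8 = 40.5; r = 41.5 − 40.5 = 1
x=10: ŷ = 8.5 + 4·10 = 48.5; r = 49.5 − 48.5 = 1
x=12: ŷ = 8.5 + 4·12 = 56.5; r = 56 − 56.5 = -0.5
x=14: ŷ = 8.5 + 4·14 = 64.5; r = 65 − 64.5 = 0.5
x=16: ŷ = 8.5 + 4·16 = 72.5; r = 70.5 − 72.5 = -2
x=18: ŷ = 8.5 + 4·18 = 80.5; r = 78 − 80.5 = -2.5
x=20: ŷ = 8.5 + 4·20 = 88.5; r = 88 − 88.5 = -0.5
x=22: ŷ = 8.5 + 4·22 = 96.5; r = 98 − 96.5 = 1.5
x=24: ŷ = 8.5 + 4·24 = 104.5; r = 106.5 − 104.5 = 2
x=26: ŷ = 8.5 + 4·26 = 112.5; r = 112 − 112.5 = -0.5
Signs: + + − + − − − + + −
Runs: +×2, −×1, +×1, −×3, +×2, −×1 → 6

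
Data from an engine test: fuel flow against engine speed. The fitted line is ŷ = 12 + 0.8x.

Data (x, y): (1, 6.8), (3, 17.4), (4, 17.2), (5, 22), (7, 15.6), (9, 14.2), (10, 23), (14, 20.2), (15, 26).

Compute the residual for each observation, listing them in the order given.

x=1: ŷ = 12 + 0.8·1 = 12.8; e = 6.8 − 12.8 = -6
x=3: ŷ = 12 + 0.8·3 = 14.4; e = 17.4 − 14.4 = 3
x=4: ŷ = 12 + 0.8·4 = 15.2; e = 17.2 − 15.2 = 2
x=5: ŷ = 12 + 0.8·5 = 16; e = 22 − 16 = 6
x=7: ŷ = 12 + 0.8·7 = 17.6; e = 15.6 − 17.6 = -2
x=9: ŷ = 12 + 0.8·9 = 19.2; e = 14.2 − 19.2 = -5
x=10: ŷ = 12 + 0.8·10 = 20; e = 23 − 20 = 3
x=14: ŷ = 12 + 0.8·14 = 23.2; e = 20.2 − 23.2 = -3
x=15: ŷ = 12 + 0.8·15 = 24; e = 26 − 24 = 2

-6, 3, 2, 6, -2, -5, 3, -3, 2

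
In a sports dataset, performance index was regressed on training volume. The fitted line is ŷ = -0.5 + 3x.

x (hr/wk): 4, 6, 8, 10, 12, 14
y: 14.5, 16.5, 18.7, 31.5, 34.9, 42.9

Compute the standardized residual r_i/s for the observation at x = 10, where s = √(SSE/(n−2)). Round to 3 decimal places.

x=4: ŷ = -0.5 + 3·4 = 11.5; r = 14.5 − 11.5 = 3
x=6: ŷ = -0.5 + 3·6 = 17.5; r = 16.5 − 17.5 = -1
x=8: ŷ = -0.5 + 3·8 = 23.5; r = 18.7 − 23.5 = -4.8
x=10: ŷ = -0.5 + 3·10 = 29.5; r = 31.5 − 29.5 = 2
x=12: ŷ = -0.5 + 3·12 = 35.5; r = 34.9 − 35.5 = -0.6
x=14: ŷ = -0.5 + 3·14 = 41.5; r = 42.9 − 41.5 = 1.4
SSE = 9 + 1 + 23.04 + 4 + 0.36 + 1.96 = 39.36
s = √(39.36/4) = 3.13688
r/s = 2 / 3.13688 = 0.638

0.638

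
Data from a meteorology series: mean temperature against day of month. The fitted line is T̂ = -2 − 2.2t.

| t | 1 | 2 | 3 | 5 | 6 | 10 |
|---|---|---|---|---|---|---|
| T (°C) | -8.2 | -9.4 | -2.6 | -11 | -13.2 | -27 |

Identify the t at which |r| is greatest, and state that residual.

t = 3, r = 6

t=1: T̂ = -2 − 2.2·1 = -4.2; r = -8.2 − (-4.2) = -4
t=2: T̂ = -2 − 2.2·2 = -6.4; r = -9.4 − (-6.4) = -3
t=3: T̂ = -2 − 2.2·3 = -8.6; r = -2.6 − (-8.6) = 6
t=5: T̂ = -2 − 2.2·5 = -13; r = -11 − (-13) = 2
t=6: T̂ = -2 − 2.2·6 = -15.2; r = -13.2 − (-15.2) = 2
t=10: T̂ = -2 − 2.2·10 = -24; r = -27 − (-24) = -3
Largest |r| is 6 at t = 3, residual 6.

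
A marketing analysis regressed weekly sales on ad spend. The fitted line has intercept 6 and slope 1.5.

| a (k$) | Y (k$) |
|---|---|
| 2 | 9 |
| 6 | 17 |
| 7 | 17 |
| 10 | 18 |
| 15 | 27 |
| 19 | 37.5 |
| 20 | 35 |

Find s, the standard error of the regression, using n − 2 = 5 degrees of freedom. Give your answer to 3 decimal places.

a=2: ŷ = 6 + 1.5·2 = 9; e = 9 − 9 = 0
a=6: ŷ = 6 + 1.5·6 = 15; e = 17 − 15 = 2
a=7: ŷ = 6 + 1.5·7 = 16.5; e = 17 − 16.5 = 0.5
a=10: ŷ = 6 + 1.5·10 = 21; e = 18 − 21 = -3
a=15: ŷ = 6 + 1.5·15 = 28.5; e = 27 − 28.5 = -1.5
a=19: ŷ = 6 + 1.5·19 = 34.5; e = 37.5 − 34.5 = 3
a=20: ŷ = 6 + 1.5·20 = 36; e = 35 − 36 = -1
SSE = 0 + 4 + 0.25 + 9 + 2.25 + 9 + 1 = 25.5
s = √(25.5/5) = √5.1 ≈ 2.258

s = 2.258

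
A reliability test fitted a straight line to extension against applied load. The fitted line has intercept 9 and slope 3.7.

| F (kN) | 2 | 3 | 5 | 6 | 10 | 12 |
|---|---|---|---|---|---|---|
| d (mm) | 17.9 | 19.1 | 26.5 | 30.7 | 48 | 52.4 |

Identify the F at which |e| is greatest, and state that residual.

F=2: d̂ = 9 + 3.7·2 = 16.4; e = 17.9 − 16.4 = 1.5
F=3: d̂ = 9 + 3.7·3 = 20.1; e = 19.1 − 20.1 = -1
F=5: d̂ = 9 + 3.7·5 = 27.5; e = 26.5 − 27.5 = -1
F=6: d̂ = 9 + 3.7·6 = 31.2; e = 30.7 − 31.2 = -0.5
F=10: d̂ = 9 + 3.7·10 = 46; e = 48 − 46 = 2
F=12: d̂ = 9 + 3.7·12 = 53.4; e = 52.4 − 53.4 = -1
Largest |e| is 2 at F = 10, residual 2.

F = 10, e = 2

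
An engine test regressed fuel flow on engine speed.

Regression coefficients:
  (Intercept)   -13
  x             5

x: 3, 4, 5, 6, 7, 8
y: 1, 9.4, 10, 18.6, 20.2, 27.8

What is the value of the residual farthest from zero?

x=3: ŷ = -13 + 5·3 = 2; e = 1 − 2 = -1
x=4: ŷ = -13 + 5·4 = 7; e = 9.4 − 7 = 2.4
x=5: ŷ = -13 + 5·5 = 12; e = 10 − 12 = -2
x=6: ŷ = -13 + 5·6 = 17; e = 18.6 − 17 = 1.6
x=7: ŷ = -13 + 5·7 = 22; e = 20.2 − 22 = -1.8
x=8: ŷ = -13 + 5·8 = 27; e = 27.8 − 27 = 0.8
Largest |e| is 2.4 at x = 4, residual 2.4.

e = 2.4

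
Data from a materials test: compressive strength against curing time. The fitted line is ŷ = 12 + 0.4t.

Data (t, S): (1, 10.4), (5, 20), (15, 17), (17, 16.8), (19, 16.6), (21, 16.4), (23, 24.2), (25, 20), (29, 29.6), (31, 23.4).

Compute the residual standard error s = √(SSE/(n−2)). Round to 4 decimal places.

t=1: ŷ = 12 + 0.4·1 = 12.4; e = 10.4 − 12.4 = -2
t=5: ŷ = 12 + 0.4·5 = 14; e = 20 − 14 = 6
t=15: ŷ = 12 + 0.4·15 = 18; e = 17 − 18 = -1
t=17: ŷ = 12 + 0.4·17 = 18.8; e = 16.8 − 18.8 = -2
t=19: ŷ = 12 + 0.4·19 = 19.6; e = 16.6 − 19.6 = -3
t=21: ŷ = 12 + 0.4·21 = 20.4; e = 16.4 − 20.4 = -4
t=23: ŷ = 12 + 0.4·23 = 21.2; e = 24.2 − 21.2 = 3
t=25: ŷ = 12 + 0.4·25 = 22; e = 20 − 22 = -2
t=29: ŷ = 12 + 0.4·29 = 23.6; e = 29.6 − 23.6 = 6
t=31: ŷ = 12 + 0.4·31 = 24.4; e = 23.4 − 24.4 = -1
SSE = 4 + 36 + 1 + 4 + 9 + 16 + 9 + 4 + 36 + 1 = 120
s = √(120/8) = √15 ≈ 3.8730

s = 3.8730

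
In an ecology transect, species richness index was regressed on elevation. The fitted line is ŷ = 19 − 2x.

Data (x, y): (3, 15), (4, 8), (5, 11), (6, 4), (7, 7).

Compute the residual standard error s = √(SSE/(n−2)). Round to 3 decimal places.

x=3: ŷ = 19 − 2·3 = 13; e = 15 − 13 = 2
x=4: ŷ = 19 − 2·4 = 11; e = 8 − 11 = -3
x=5: ŷ = 19 − 2·5 = 9; e = 11 − 9 = 2
x=6: ŷ = 19 − 2·6 = 7; e = 4 − 7 = -3
x=7: ŷ = 19 − 2·7 = 5; e = 7 − 5 = 2
SSE = 4 + 9 + 4 + 9 + 4 = 30
s = √(30/3) = √10 ≈ 3.162

s = 3.162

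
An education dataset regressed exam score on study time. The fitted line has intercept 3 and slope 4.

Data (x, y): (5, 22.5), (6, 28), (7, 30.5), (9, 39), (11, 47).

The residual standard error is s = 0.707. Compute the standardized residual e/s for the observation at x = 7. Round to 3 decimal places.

-0.707

ŷ = 3 + 4·7 = 31
e = 30.5 − 31 = -0.5
e/s = -0.5 / 0.707 = -0.707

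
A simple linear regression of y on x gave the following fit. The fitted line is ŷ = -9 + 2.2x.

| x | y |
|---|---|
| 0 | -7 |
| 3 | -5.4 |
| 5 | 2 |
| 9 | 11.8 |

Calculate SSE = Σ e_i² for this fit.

x=0: ŷ = -9 + 2.2·0 = -9; e = -7 − (-9) = 2
x=3: ŷ = -9 + 2.2·3 = -2.4; e = -5.4 − (-2.4) = -3
x=5: ŷ = -9 + 2.2·5 = 2; e = 2 − 2 = 0
x=9: ŷ = -9 + 2.2·9 = 10.8; e = 11.8 − 10.8 = 1
SSE = 4 + 9 + 0 + 1 = 14

SSE = 14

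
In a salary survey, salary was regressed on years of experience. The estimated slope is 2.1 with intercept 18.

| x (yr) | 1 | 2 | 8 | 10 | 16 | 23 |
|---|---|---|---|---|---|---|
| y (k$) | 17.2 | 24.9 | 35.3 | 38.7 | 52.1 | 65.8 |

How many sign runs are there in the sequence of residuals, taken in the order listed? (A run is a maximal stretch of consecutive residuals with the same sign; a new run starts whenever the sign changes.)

5 runs

x=1: ŷ = 18 + 2.1·1 = 20.1; r = 17.2 − 20.1 = -2.9
x=2: ŷ = 18 + 2.1·2 = 22.2; r = 24.9 − 22.2 = 2.7
x=8: ŷ = 18 + 2.1·8 = 34.8; r = 35.3 − 34.8 = 0.5
x=10: ŷ = 18 + 2.1·10 = 39; r = 38.7 − 39 = -0.3
x=16: ŷ = 18 + 2.1·16 = 51.6; r = 52.1 − 51.6 = 0.5
x=23: ŷ = 18 + 2.1·23 = 66.3; r = 65.8 − 66.3 = -0.5
Signs: − + + − + −
Runs: −×1, +×2, −×1, +×1, −×1 → 5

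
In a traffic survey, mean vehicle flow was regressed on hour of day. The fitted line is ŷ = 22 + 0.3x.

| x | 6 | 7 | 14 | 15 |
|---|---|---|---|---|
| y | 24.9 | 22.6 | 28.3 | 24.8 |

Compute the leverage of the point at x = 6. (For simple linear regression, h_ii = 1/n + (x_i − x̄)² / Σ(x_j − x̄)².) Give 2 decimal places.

h = 0.56

x̄ = (6 + 7 + 14 + 15)/4 = 10.5
Σ(x − x̄)² = 20.25 + 12.25 + 12.25 + 20.25 = 65
h = 1/4 + (-4.5)²/65 = 0.25 + 0.311538 = 0.56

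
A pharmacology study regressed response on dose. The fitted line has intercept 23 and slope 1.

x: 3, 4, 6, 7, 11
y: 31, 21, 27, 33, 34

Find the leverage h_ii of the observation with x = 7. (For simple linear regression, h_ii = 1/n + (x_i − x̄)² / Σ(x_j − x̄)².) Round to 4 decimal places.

h = 0.2165

x̄ = (3 + 4 + 6 + 7 + 11)/5 = 6.2
Σ(x − x̄)² = 10.24 + 4.84 + 0.04 + 0.64 + 23.04 = 38.8
h = 1/5 + (0.8)²/38.8 = 0.2 + 0.0164948 = 0.2165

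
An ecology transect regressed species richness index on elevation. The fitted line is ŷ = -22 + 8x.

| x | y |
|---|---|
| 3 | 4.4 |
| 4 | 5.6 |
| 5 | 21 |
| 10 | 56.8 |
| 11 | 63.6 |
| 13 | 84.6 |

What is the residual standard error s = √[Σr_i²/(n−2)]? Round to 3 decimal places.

x=3: ŷ = -22 + 8·3 = 2; r = 4.4 − 2 = 2.4
x=4: ŷ = -22 + 8·4 = 10; r = 5.6 − 10 = -4.4
x=5: ŷ = -22 + 8·5 = 18; r = 21 − 18 = 3
x=10: ŷ = -22 + 8·10 = 58; r = 56.8 − 58 = -1.2
x=11: ŷ = -22 + 8·11 = 66; r = 63.6 − 66 = -2.4
x=13: ŷ = -22 + 8·13 = 82; r = 84.6 − 82 = 2.6
SSE = 5.76 + 19.36 + 9 + 1.44 + 5.76 + 6.76 = 48.08
s = √(48.08/4) = √12.02 ≈ 3.467

s = 3.467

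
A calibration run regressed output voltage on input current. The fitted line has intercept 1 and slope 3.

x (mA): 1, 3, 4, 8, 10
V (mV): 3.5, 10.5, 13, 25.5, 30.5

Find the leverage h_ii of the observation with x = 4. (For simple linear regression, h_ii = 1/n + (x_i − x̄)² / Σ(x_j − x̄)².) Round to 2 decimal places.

h = 0.23

x̄ = (1 + 3 + 4 + 8 + 10)/5 = 5.2
Σ(x − x̄)² = 17.64 + 4.84 + 1.44 + 7.84 + 23.04 = 54.8
h = 1/5 + (-1.2)²/54.8 = 0.2 + 0.0262774 = 0.23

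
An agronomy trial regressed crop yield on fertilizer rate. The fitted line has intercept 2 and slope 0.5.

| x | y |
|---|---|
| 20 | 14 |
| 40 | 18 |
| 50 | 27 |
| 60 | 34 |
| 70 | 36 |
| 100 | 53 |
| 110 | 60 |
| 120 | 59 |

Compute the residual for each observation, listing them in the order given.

x=20: ŷ = 2 + 0.5·20 = 12; e = 14 − 12 = 2
x=40: ŷ = 2 + 0.5·40 = 22; e = 18 − 22 = -4
x=50: ŷ = 2 + 0.5·50 = 27; e = 27 − 27 = 0
x=60: ŷ = 2 + 0.5·60 = 32; e = 34 − 32 = 2
x=70: ŷ = 2 + 0.5·70 = 37; e = 36 − 37 = -1
x=100: ŷ = 2 + 0.5·100 = 52; e = 53 − 52 = 1
x=110: ŷ = 2 + 0.5·110 = 57; e = 60 − 57 = 3
x=120: ŷ = 2 + 0.5·120 = 62; e = 59 − 62 = -3

2, -4, 0, 2, -1, 1, 3, -3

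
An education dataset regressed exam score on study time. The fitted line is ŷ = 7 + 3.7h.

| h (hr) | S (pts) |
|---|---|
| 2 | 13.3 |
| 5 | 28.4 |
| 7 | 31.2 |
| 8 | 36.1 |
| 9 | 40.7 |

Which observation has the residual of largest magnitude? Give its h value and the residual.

h = 5, r = 2.9

h=2: ŷ = 7 + 3.7·2 = 14.4; r = 13.3 − 14.4 = -1.1
h=5: ŷ = 7 + 3.7·5 = 25.5; r = 28.4 − 25.5 = 2.9
h=7: ŷ = 7 + 3.7·7 = 32.9; r = 31.2 − 32.9 = -1.7
h=8: ŷ = 7 + 3.7·8 = 36.6; r = 36.1 − 36.6 = -0.5
h=9: ŷ = 7 + 3.7·9 = 40.3; r = 40.7 − 40.3 = 0.4
Largest |r| is 2.9 at h = 5, residual 2.9.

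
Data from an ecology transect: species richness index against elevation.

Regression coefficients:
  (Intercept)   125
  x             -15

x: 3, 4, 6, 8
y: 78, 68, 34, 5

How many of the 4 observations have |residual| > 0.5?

3

x=3: ŷ = 125 − 15·3 = 80; r = 78 − 80 = -2
x=4: ŷ = 125 − 15·4 = 65; r = 68 − 65 = 3
x=6: ŷ = 125 − 15·6 = 35; r = 34 − 35 = -1
x=8: ŷ = 125 − 15·8 = 5; r = 5 − 5 = 0
|r| > 0.5: x=3 (|r|=2), x=4 (|r|=3), x=6 (|r|=1) → 3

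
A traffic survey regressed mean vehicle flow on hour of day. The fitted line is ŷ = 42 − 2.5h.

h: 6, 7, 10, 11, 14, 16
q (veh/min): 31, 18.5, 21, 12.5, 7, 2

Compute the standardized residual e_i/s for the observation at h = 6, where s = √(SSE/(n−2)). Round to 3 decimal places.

h=6: ŷ = 42 − 2.5·6 = 27; e = 31 − 27 = 4
h=7: ŷ = 42 − 2.5·7 = 24.5; e = 18.5 − 24.5 = -6
h=10: ŷ = 42 − 2.5·10 = 17; e = 21 − 17 = 4
h=11: ŷ = 42 − 2.5·11 = 14.5; e = 12.5 − 14.5 = -2
h=14: ŷ = 42 − 2.5·14 = 7; e = 7 − 7 = 0
h=16: ŷ = 42 − 2.5·16 = 2; e = 2 − 2 = 0
SSE = 16 + 36 + 16 + 4 + 0 + 0 = 72
s = √(72/4) = 4.24264
e/s = 4 / 4.24264 = 0.943

0.943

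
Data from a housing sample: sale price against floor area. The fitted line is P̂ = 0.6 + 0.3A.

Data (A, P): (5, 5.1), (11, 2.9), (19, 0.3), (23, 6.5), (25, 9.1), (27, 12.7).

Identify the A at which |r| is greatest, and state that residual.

A = 19, r = -6

A=5: P̂ = 0.6 + 0.3·5 = 2.1; r = 5.1 − 2.1 = 3
A=11: P̂ = 0.6 + 0.3·11 = 3.9; r = 2.9 − 3.9 = -1
A=19: P̂ = 0.6 + 0.3·19 = 6.3; r = 0.3 − 6.3 = -6
A=23: P̂ = 0.6 + 0.3·23 = 7.5; r = 6.5 − 7.5 = -1
A=25: P̂ = 0.6 + 0.3·25 = 8.1; r = 9.1 − 8.1 = 1
A=27: P̂ = 0.6 + 0.3·27 = 8.7; r = 12.7 − 8.7 = 4
Largest |r| is 6 at A = 19, residual -6.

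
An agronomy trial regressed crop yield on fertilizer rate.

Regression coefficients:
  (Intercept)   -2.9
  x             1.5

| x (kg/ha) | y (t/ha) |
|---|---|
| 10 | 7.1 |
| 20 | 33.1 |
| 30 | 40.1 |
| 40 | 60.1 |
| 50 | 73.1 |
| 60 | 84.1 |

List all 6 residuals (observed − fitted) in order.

-5, 6, -2, 3, 1, -3

x=10: ŷ = -2.9 + 1.5·10 = 12.1; e = 7.1 − 12.1 = -5
x=20: ŷ = -2.9 + 1.5·20 = 27.1; e = 33.1 − 27.1 = 6
x=30: ŷ = -2.9 + 1.5·30 = 42.1; e = 40.1 − 42.1 = -2
x=40: ŷ = -2.9 + 1.5·40 = 57.1; e = 60.1 − 57.1 = 3
x=50: ŷ = -2.9 + 1.5·50 = 72.1; e = 73.1 − 72.1 = 1
x=60: ŷ = -2.9 + 1.5·60 = 87.1; e = 84.1 − 87.1 = -3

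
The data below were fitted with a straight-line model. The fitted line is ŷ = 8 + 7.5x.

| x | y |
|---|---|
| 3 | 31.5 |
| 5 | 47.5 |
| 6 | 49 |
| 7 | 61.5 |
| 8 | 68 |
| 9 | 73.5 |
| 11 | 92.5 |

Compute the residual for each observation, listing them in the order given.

x=3: ŷ = 8 + 7.5·3 = 30.5; e = 31.5 − 30.5 = 1
x=5: ŷ = 8 + 7.5·5 = 45.5; e = 47.5 − 45.5 = 2
x=6: ŷ = 8 + 7.5·6 = 53; e = 49 − 53 = -4
x=7: ŷ = 8 + 7.5·7 = 60.5; e = 61.5 − 60.5 = 1
x=8: ŷ = 8 + 7.5·8 = 68; e = 68 − 68 = 0
x=9: ŷ = 8 + 7.5·9 = 75.5; e = 73.5 − 75.5 = -2
x=11: ŷ = 8 + 7.5·11 = 90.5; e = 92.5 − 90.5 = 2

1, 2, -4, 1, 0, -2, 2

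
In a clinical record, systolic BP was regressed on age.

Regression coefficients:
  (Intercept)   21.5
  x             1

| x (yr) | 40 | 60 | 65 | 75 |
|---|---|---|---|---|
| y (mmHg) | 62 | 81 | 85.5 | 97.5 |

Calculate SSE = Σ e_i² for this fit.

SSE = 2.5

x=40: ŷ = 21.5 + 40 = 61.5; e = 62 − 61.5 = 0.5
x=60: ŷ = 21.5 + 60 = 81.5; e = 81 − 81.5 = -0.5
x=65: ŷ = 21.5 + 65 = 86.5; e = 85.5 − 86.5 = -1
x=75: ŷ = 21.5 + 75 = 96.5; e = 97.5 − 96.5 = 1
SSE = 0.25 + 0.25 + 1 + 1 = 2.5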